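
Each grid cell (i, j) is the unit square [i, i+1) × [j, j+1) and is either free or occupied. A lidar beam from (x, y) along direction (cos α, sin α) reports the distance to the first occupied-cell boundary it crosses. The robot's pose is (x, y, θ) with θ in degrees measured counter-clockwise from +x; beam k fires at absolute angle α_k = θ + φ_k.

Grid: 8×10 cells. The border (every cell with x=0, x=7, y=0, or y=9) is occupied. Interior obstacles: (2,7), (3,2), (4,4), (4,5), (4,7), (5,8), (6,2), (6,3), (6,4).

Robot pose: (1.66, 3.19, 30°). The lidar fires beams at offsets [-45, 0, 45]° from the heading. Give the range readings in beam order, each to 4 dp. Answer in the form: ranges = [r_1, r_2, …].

beam 1: φ=-45°, α=345°
  dir = (cos 345°, sin 345°) = (0.9659, -0.2588); from cell (1,3)
  next x-line at t=0.3520, next y-line at t=0.7341; Δt_x=1.0353, Δt_y=3.8637
    x: enter (2,3) at t=0.3520
    y: enter (2,2) at t=0.7341
    x: enter (3,2) at t=1.3873 ← occupied
  → r_1 = 1.3873
beam 2: φ=0°, α=30°
  dir = (cos 30°, sin 30°) = (0.8660, 0.5000); from cell (1,3)
  next x-line at t=0.3926, next y-line at t=1.6200; Δt_x=1.1547, Δt_y=2.0000
    x: enter (2,3) at t=0.3926
    x: enter (3,3) at t=1.5473
    y: enter (3,4) at t=1.6200
    x: enter (4,4) at t=2.7020 ← occupied
  → r_2 = 2.7020
beam 3: φ=45°, α=75°
  dir = (cos 75°, sin 75°) = (0.2588, 0.9659); from cell (1,3)
  next x-line at t=1.3137, next y-line at t=0.8386; Δt_x=3.8637, Δt_y=1.0353
    y: enter (1,4) at t=0.8386
    x: enter (2,4) at t=1.3137
    y: enter (2,5) at t=1.8738
    y: enter (2,6) at t=2.9091
    y: enter (2,7) at t=3.9444 ← occupied
  → r_3 = 3.9444

ranges = [1.3873, 2.7020, 3.9444]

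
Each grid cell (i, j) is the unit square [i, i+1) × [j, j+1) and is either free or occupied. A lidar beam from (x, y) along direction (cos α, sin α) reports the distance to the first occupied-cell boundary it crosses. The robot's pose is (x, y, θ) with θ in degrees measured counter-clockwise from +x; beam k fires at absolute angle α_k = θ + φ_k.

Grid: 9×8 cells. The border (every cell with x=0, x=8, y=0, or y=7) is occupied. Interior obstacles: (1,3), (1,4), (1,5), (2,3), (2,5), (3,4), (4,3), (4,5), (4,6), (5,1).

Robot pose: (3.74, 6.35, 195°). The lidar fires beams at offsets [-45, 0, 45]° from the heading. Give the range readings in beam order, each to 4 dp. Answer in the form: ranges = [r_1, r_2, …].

ranges = [1.3000, 1.3523, 1.4800]

beam 1: φ=-45°, α=150°
  cosα=-0.8660 sinα=0.5000 | (3,6) | tMaxX 0.8545 tMaxY 1.3000 | tΔX 1.1547 tΔY 2.0000
    t=0.8545 [x] (2,6)
    t=1.3000 [y] (2,7) — stop
  → r_1 = 1.3000
beam 2: φ=0°, α=195°
  cosα=-0.9659 sinα=-0.2588 | (3,6) | tMaxX 0.7661 tMaxY 1.3523 | tΔX 1.0353 tΔY 3.8637
    t=0.7661 [x] (2,6)
    t=1.3523 [y] (2,5) — stop
  → r_2 = 1.3523
beam 3: φ=45°, α=240°
  cosα=-0.5000 sinα=-0.8660 | (3,6) | tMaxX 1.4800 tMaxY 0.4041 | tΔX 2.0000 tΔY 1.1547
    t=0.4041 [y] (3,5)
    t=1.4800 [x] (2,5) — stop
  → r_3 = 1.4800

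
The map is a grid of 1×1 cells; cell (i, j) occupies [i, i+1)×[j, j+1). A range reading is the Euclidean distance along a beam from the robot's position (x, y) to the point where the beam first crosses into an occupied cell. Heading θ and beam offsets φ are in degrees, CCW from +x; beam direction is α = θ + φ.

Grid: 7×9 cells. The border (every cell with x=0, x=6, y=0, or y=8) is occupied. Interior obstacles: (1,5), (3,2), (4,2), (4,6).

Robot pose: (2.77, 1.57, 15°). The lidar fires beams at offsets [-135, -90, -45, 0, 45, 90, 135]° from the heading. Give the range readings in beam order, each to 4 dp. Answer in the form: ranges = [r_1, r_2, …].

ranges = [0.6582, 0.5901, 1.1400, 1.6614, 0.4965, 3.5510, 2.0438]

beam 1: φ=-135°, α=240°
  dir = (cos 240°, sin 240°) = (-0.5000, -0.8660); from cell (2,1)
  next x-line at t=1.5400, next y-line at t=0.6582; Δt_x=2.0000, Δt_y=1.1547
    y: enter (2,0) at t=0.6582 ← occupied
  → r_1 = 0.6582
beam 2: φ=-90°, α=285°
  dir = (cos 285°, sin 285°) = (0.2588, -0.9659); from cell (2,1)
  next x-line at t=0.8887, next y-line at t=0.5901; Δt_x=3.8637, Δt_y=1.0353
    y: enter (2,0) at t=0.5901 ← occupied
  → r_2 = 0.5901
beam 3: φ=-45°, α=330°
  dir = (cos 330°, sin 330°) = (0.8660, -0.5000); from cell (2,1)
  next x-line at t=0.2656, next y-line at t=1.1400; Δt_x=1.1547, Δt_y=2.0000
    x: enter (3,1) at t=0.2656
    y: enter (3,0) at t=1.1400 ← occupied
  → r_3 = 1.1400
beam 4: φ=0°, α=15°
  dir = (cos 15°, sin 15°) = (0.9659, 0.2588); from cell (2,1)
  next x-line at t=0.2381, next y-line at t=1.6614; Δt_x=1.0353, Δt_y=3.8637
    x: enter (3,1) at t=0.2381
    x: enter (4,1) at t=1.2734
    y: enter (4,2) at t=1.6614 ← occupied
  → r_4 = 1.6614
beam 5: φ=45°, α=60°
  dir = (cos 60°, sin 60°) = (0.5000, 0.8660); from cell (2,1)
  next x-line at t=0.4600, next y-line at t=0.4965; Δt_x=2.0000, Δt_y=1.1547
    x: enter (3,1) at t=0.4600
    y: enter (3,2) at t=0.4965 ← occupied
  → r_5 = 0.4965
beam 6: φ=90°, α=105°
  dir = (cos 105°, sin 105°) = (-0.2588, 0.9659); from cell (2,1)
  next x-line at t=2.9751, next y-line at t=0.4452; Δt_x=3.8637, Δt_y=1.0353
    y: enter (2,2) at t=0.4452
    y: enter (2,3) at t=1.4804
    y: enter (2,4) at t=2.5157
    x: enter (1,4) at t=2.9751
    y: enter (1,5) at t=3.5510 ← occupied
  → r_6 = 3.5510
beam 7: φ=135°, α=150°
  dir = (cos 150°, sin 150°) = (-0.8660, 0.5000); from cell (2,1)
  next x-line at t=0.8891, next y-line at t=0.8600; Δt_x=1.1547, Δt_y=2.0000
    y: enter (2,2) at t=0.8600
    x: enter (1,2) at t=0.8891
    x: enter (0,2) at t=2.0438 ← occupied
  → r_7 = 2.0438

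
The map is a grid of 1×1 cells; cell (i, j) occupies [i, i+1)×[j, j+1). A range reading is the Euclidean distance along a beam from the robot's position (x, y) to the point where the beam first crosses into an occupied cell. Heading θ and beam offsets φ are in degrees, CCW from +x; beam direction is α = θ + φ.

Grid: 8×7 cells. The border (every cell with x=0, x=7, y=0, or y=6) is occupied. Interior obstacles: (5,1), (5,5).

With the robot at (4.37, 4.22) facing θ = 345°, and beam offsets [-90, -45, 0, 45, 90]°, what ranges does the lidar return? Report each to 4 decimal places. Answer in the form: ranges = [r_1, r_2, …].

ranges = [3.3336, 2.5634, 2.7228, 1.5600, 1.8428]

beam 1: φ=-90°, α=255°
  cosα=-0.2588 sinα=-0.9659 | (4,4) | tMaxX 1.4296 tMaxY 0.2278 | tΔX 3.8637 tΔY 1.0353
    t=0.2278 [y] (4,3)
    t=1.2630 [y] (4,2)
    t=1.4296 [x] (3,2)
    t=2.2983 [y] (3,1)
    t=3.3336 [y] (3,0) — stop
  → r_1 = 3.3336
beam 2: φ=-45°, α=300°
  cosα=0.5000 sinα=-0.8660 | (4,4) | tMaxX 1.2600 tMaxY 0.2540 | tΔX 2.0000 tΔY 1.1547
    t=0.2540 [y] (4,3)
    t=1.2600 [x] (5,3)
    t=1.4087 [y] (5,2)
    t=2.5634 [y] (5,1) — stop
  → r_2 = 2.5634
beam 3: φ=0°, α=345°
  cosα=0.9659 sinα=-0.2588 | (4,4) | tMaxX 0.6522 tMaxY 0.8500 | tΔX 1.0353 tΔY 3.8637
    t=0.6522 [x] (5,4)
    t=0.8500 [y] (5,3)
    t=1.6875 [x] (6,3)
    t=2.7228 [x] (7,3) — stop
  → r_3 = 2.7228
beam 4: φ=45°, α=30°
  cosα=0.8660 sinα=0.5000 | (4,4) | tMaxX 0.7275 tMaxY 1.5600 | tΔX 1.1547 tΔY 2.0000
    t=0.7275 [x] (5,4)
    t=1.5600 [y] (5,5) — stop
  → r_4 = 1.5600
beam 5: φ=90°, α=75°
  cosα=0.2588 sinα=0.9659 | (4,4) | tMaxX 2.4341 tMaxY 0.8075 | tΔX 3.8637 tΔY 1.0353
    t=0.8075 [y] (4,5)
    t=1.8428 [y] (4,6) — stop
  → r_5 = 1.8428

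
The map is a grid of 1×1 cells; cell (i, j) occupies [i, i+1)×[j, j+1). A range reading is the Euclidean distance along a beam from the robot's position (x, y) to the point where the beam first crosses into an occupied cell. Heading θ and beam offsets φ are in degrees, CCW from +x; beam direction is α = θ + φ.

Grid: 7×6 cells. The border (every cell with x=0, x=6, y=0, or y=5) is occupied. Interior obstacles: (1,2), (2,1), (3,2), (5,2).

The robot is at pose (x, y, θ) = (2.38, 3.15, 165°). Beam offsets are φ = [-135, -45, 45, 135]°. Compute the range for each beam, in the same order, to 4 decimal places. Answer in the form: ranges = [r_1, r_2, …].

ranges = [3.7000, 2.1362, 0.4388, 1.2400]

beam 1: φ=-135°, α=30°
  d=(0.8660,0.5000)  start (2,3)  tX=0.7159 tY=1.7000  stride 1/|dx|=1.1547 1/|dy|=2.0000
    cross x-line → (3,3), t=0.7159
    cross y-line → (3,4), t=1.7000
    cross x-line → (4,4), t=1.8706
    cross x-line → (5,4), t=3.0253
    cross y-line → (5,5), t=3.7000 (wall)
  → r_1 = 3.7000
beam 2: φ=-45°, α=120°
  d=(-0.5000,0.8660)  start (2,3)  tX=0.7600 tY=0.9815  stride 1/|dx|=2.0000 1/|dy|=1.1547
    cross x-line → (1,3), t=0.7600
    cross y-line → (1,4), t=0.9815
    cross y-line → (1,5), t=2.1362 (wall)
  → r_2 = 2.1362
beam 3: φ=45°, α=210°
  d=(-0.8660,-0.5000)  start (2,3)  tX=0.4388 tY=0.3000  stride 1/|dx|=1.1547 1/|dy|=2.0000
    cross y-line → (2,2), t=0.3000
    cross x-line → (1,2), t=0.4388 (wall)
  → r_3 = 0.4388
beam 4: φ=135°, α=300°
  d=(0.5000,-0.8660)  start (2,3)  tX=1.2400 tY=0.1732  stride 1/|dx|=2.0000 1/|dy|=1.1547
    cross y-line → (2,2), t=0.1732
    cross x-line → (3,2), t=1.2400 (wall)
  → r_4 = 1.2400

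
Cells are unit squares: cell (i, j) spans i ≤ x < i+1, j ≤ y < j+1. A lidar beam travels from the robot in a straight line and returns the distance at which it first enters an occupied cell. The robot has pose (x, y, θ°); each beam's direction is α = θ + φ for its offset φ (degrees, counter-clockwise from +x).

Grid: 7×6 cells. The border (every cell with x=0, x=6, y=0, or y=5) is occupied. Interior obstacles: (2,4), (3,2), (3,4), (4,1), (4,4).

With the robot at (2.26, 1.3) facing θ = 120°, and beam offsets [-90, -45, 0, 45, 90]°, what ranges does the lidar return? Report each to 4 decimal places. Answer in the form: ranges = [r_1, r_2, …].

beam 1: φ=-90°, α=30°
  direction (0.8660, 0.5000); cell (2,1); t to first gridline: x 0.8545, y 1.4000 (then +1.1547 / +2.0000)
    (3,1) via x @ 0.8545
    (3,2) via y @ 1.4000  # hit
  → r_1 = 1.4000
beam 2: φ=-45°, α=75°
  direction (0.2588, 0.9659); cell (2,1); t to first gridline: x 2.8591, y 0.7247 (then +3.8637 / +1.0353)
    (2,2) via y @ 0.7247
    (2,3) via y @ 1.7600
    (2,4) via y @ 2.7952  # hit
  → r_2 = 2.7952
beam 3: φ=0°, α=120°
  direction (-0.5000, 0.8660); cell (2,1); t to first gridline: x 0.5200, y 0.8083 (then +2.0000 / +1.1547)
    (1,1) via x @ 0.5200
    (1,2) via y @ 0.8083
    (1,3) via y @ 1.9630
    (0,3) via x @ 2.5200  # hit
  → r_3 = 2.5200
beam 4: φ=45°, α=165°
  direction (-0.9659, 0.2588); cell (2,1); t to first gridline: x 0.2692, y 2.7046 (then +1.0353 / +3.8637)
    (1,1) via x @ 0.2692
    (0,1) via x @ 1.3044  # hit
  → r_4 = 1.3044
beam 5: φ=90°, α=210°
  direction (-0.8660, -0.5000); cell (2,1); t to first gridline: x 0.3002, y 0.6000 (then +1.1547 / +2.0000)
    (1,1) via x @ 0.3002
    (1,0) via y @ 0.6000  # hit
  → r_5 = 0.6000

ranges = [1.4000, 2.7952, 2.5200, 1.3044, 0.6000]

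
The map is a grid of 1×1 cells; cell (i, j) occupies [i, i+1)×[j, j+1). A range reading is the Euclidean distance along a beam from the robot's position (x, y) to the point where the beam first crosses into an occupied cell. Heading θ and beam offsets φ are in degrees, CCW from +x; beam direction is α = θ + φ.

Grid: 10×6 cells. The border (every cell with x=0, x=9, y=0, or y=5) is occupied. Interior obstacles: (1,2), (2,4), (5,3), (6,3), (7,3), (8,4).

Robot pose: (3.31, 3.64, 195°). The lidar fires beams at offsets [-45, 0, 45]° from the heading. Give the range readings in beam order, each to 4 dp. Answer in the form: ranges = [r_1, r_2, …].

beam 1: φ=-45°, α=150°
  d=(-0.8660,0.5000)  start (3,3)  tX=0.3580 tY=0.7200  stride 1/|dx|=1.1547 1/|dy|=2.0000
    cross x-line → (2,3), t=0.3580
    cross y-line → (2,4), t=0.7200 (wall)
  → r_1 = 0.7200
beam 2: φ=0°, α=195°
  d=(-0.9659,-0.2588)  start (3,3)  tX=0.3209 tY=2.4728  stride 1/|dx|=1.0353 1/|dy|=3.8637
    cross x-line → (2,3), t=0.3209
    cross x-line → (1,3), t=1.3562
    cross x-line → (0,3), t=2.3915 (wall)
  → r_2 = 2.3915
beam 3: φ=45°, α=240°
  d=(-0.5000,-0.8660)  start (3,3)  tX=0.6200 tY=0.7390  stride 1/|dx|=2.0000 1/|dy|=1.1547
    cross x-line → (2,3), t=0.6200
    cross y-line → (2,2), t=0.7390
    cross y-line → (2,1), t=1.8937
    cross x-line → (1,1), t=2.6200
    cross y-line → (1,0), t=3.0484 (wall)
  → r_3 = 3.0484

ranges = [0.7200, 2.3915, 3.0484]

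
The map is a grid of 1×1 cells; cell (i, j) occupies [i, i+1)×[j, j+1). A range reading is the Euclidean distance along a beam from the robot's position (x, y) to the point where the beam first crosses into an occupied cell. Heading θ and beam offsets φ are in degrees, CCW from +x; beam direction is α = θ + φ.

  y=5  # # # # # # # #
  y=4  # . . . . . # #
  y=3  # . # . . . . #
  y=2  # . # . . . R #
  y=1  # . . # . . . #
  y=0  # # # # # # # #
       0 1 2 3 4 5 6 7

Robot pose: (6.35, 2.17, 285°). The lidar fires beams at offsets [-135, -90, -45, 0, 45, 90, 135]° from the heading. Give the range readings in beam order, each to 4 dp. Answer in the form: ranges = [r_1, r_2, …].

beam 1: φ=-135°, α=150°
  direction (-0.8660, 0.5000); cell (6,2); t to first gridline: x 0.4041, y 1.6600 (then +1.1547 / +2.0000)
    (5,2) via x @ 0.4041
    (4,2) via x @ 1.5588
    (4,3) via y @ 1.6600
    (3,3) via x @ 2.7135
    (3,4) via y @ 3.6600
    (2,4) via x @ 3.8682
    (1,4) via x @ 5.0229
    (1,5) via y @ 5.6600  # hit
  → r_1 = 5.6600
beam 2: φ=-90°, α=195°
  direction (-0.9659, -0.2588); cell (6,2); t to first gridline: x 0.3623, y 0.6568 (then +1.0353 / +3.8637)
    (5,2) via x @ 0.3623
    (5,1) via y @ 0.6568
    (4,1) via x @ 1.3976
    (3,1) via x @ 2.4329  # hit
  → r_2 = 2.4329
beam 3: φ=-45°, α=240°
  direction (-0.5000, -0.8660); cell (6,2); t to first gridline: x 0.7000, y 0.1963 (then +2.0000 / +1.1547)
    (6,1) via y @ 0.1963
    (5,1) via x @ 0.7000
    (5,0) via y @ 1.3510  # hit
  → r_3 = 1.3510
beam 4: φ=0°, α=285°
  direction (0.2588, -0.9659); cell (6,2); t to first gridline: x 2.5114, y 0.1760 (then +3.8637 / +1.0353)
    (6,1) via y @ 0.1760
    (6,0) via y @ 1.2113  # hit
  → r_4 = 1.2113
beam 5: φ=45°, α=330°
  direction (0.8660, -0.5000); cell (6,2); t to first gridline: x 0.7506, y 0.3400 (then +1.1547 / +2.0000)
    (6,1) via y @ 0.3400
    (7,1) via x @ 0.7506  # hit
  → r_5 = 0.7506
beam 6: φ=90°, α=15°
  direction (0.9659, 0.2588); cell (6,2); t to first gridline: x 0.6729, y 3.2069 (then +1.0353 / +3.8637)
    (7,2) via x @ 0.6729  # hit
  → r_6 = 0.6729
beam 7: φ=135°, α=60°
  direction (0.5000, 0.8660); cell (6,2); t to first gridline: x 1.3000, y 0.9584 (then +2.0000 / +1.1547)
    (6,3) via y @ 0.9584
    (7,3) via x @ 1.3000  # hit
  → r_7 = 1.3000

ranges = [5.6600, 2.4329, 1.3510, 1.2113, 0.7506, 0.6729, 1.3000]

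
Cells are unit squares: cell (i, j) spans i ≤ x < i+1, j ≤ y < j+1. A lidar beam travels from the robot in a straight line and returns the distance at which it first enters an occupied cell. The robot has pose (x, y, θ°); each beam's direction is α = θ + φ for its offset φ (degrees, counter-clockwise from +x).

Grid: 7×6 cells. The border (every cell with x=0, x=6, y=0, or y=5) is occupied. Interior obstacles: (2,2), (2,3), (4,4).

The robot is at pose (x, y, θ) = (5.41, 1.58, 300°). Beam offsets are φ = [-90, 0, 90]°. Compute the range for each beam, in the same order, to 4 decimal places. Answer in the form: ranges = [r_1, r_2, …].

beam 1: φ=-90°, α=210°
  dir = (cos 210°, sin 210°) = (-0.8660, -0.5000); from cell (5,1)
  next x-line at t=0.4734, next y-line at t=1.1600; Δt_x=1.1547, Δt_y=2.0000
    x: enter (4,1) at t=0.4734
    y: enter (4,0) at t=1.1600 ← occupied
  → r_1 = 1.1600
beam 2: φ=0°, α=300°
  dir = (cos 300°, sin 300°) = (0.5000, -0.8660); from cell (5,1)
  next x-line at t=1.1800, next y-line at t=0.6697; Δt_x=2.0000, Δt_y=1.1547
    y: enter (5,0) at t=0.6697 ← occupied
  → r_2 = 0.6697
beam 3: φ=90°, α=30°
  dir = (cos 30°, sin 30°) = (0.8660, 0.5000); from cell (5,1)
  next x-line at t=0.6813, next y-line at t=0.8400; Δt_x=1.1547, Δt_y=2.0000
    x: enter (6,1) at t=0.6813 ← occupied
  → r_3 = 0.6813

ranges = [1.1600, 0.6697, 0.6813]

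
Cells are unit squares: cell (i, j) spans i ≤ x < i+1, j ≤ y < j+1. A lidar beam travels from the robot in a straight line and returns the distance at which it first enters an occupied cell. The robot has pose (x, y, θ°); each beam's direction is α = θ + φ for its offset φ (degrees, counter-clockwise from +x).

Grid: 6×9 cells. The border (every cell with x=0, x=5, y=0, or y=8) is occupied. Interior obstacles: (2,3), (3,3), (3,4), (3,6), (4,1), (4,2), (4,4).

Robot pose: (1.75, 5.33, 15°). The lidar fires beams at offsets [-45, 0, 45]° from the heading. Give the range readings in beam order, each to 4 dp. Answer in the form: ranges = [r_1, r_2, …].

ranges = [1.4434, 3.3646, 3.0831]

beam 1: φ=-45°, α=330°
  dir = (cos 330°, sin 330°) = (0.8660, -0.5000); from cell (1,5)
  next x-line at t=0.2887, next y-line at t=0.6600; Δt_x=1.1547, Δt_y=2.0000
    x: enter (2,5) at t=0.2887
    y: enter (2,4) at t=0.6600
    x: enter (3,4) at t=1.4434 ← occupied
  → r_1 = 1.4434
beam 2: φ=0°, α=15°
  dir = (cos 15°, sin 15°) = (0.9659, 0.2588); from cell (1,5)
  next x-line at t=0.2588, next y-line at t=2.5887; Δt_x=1.0353, Δt_y=3.8637
    x: enter (2,5) at t=0.2588
    x: enter (3,5) at t=1.2941
    x: enter (4,5) at t=2.3294
    y: enter (4,6) at t=2.5887
    x: enter (5,6) at t=3.3646 ← occupied
  → r_2 = 3.3646
beam 3: φ=45°, α=60°
  dir = (cos 60°, sin 60°) = (0.5000, 0.8660); from cell (1,5)
  next x-line at t=0.5000, next y-line at t=0.7736; Δt_x=2.0000, Δt_y=1.1547
    x: enter (2,5) at t=0.5000
    y: enter (2,6) at t=0.7736
    y: enter (2,7) at t=1.9283
    x: enter (3,7) at t=2.5000
    y: enter (3,8) at t=3.0831 ← occupied
  → r_3 = 3.0831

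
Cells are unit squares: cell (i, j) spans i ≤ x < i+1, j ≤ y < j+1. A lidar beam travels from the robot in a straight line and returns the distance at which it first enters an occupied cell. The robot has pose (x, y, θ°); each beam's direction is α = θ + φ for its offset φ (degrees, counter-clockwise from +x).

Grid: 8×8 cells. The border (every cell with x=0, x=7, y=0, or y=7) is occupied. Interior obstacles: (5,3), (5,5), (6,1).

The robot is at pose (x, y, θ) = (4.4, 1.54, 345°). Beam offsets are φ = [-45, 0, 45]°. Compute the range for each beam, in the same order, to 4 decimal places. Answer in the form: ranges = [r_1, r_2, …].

ranges = [0.6235, 1.6564, 3.0022]

beam 1: φ=-45°, α=300°
  direction (0.5000, -0.8660); cell (4,1); t to first gridline: x 1.2000, y 0.6235 (then +2.0000 / +1.1547)
    (4,0) via y @ 0.6235  # hit
  → r_1 = 0.6235
beam 2: φ=0°, α=345°
  direction (0.9659, -0.2588); cell (4,1); t to first gridline: x 0.6212, y 2.0864 (then +1.0353 / +3.8637)
    (5,1) via x @ 0.6212
    (6,1) via x @ 1.6564  # hit
  → r_2 = 1.6564
beam 3: φ=45°, α=30°
  direction (0.8660, 0.5000); cell (4,1); t to first gridline: x 0.6928, y 0.9200 (then +1.1547 / +2.0000)
    (5,1) via x @ 0.6928
    (5,2) via y @ 0.9200
    (6,2) via x @ 1.8475
    (6,3) via y @ 2.9200
    (7,3) via x @ 3.0022  # hit
  → r_3 = 3.0022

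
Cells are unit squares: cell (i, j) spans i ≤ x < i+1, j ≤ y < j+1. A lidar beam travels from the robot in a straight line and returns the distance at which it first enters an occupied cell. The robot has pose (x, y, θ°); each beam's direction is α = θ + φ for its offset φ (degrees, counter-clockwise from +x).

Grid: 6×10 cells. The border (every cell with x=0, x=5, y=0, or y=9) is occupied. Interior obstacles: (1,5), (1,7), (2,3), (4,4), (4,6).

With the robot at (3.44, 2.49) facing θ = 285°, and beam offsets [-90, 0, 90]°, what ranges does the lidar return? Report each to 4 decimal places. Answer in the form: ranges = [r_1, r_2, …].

beam 1: φ=-90°, α=195°
  direction (-0.9659, -0.2588); cell (3,2); t to first gridline: x 0.4555, y 1.8932 (then +1.0353 / +3.8637)
    (2,2) via x @ 0.4555
    (1,2) via x @ 1.4908
    (1,1) via y @ 1.8932
    (0,1) via x @ 2.5261  # hit
  → r_1 = 2.5261
beam 2: φ=0°, α=285°
  direction (0.2588, -0.9659); cell (3,2); t to first gridline: x 2.1637, y 0.5073 (then +3.8637 / +1.0353)
    (3,1) via y @ 0.5073
    (3,0) via y @ 1.5426  # hit
  → r_2 = 1.5426
beam 3: φ=90°, α=15°
  direction (0.9659, 0.2588); cell (3,2); t to first gridline: x 0.5798, y 1.9705 (then +1.0353 / +3.8637)
    (4,2) via x @ 0.5798
    (5,2) via x @ 1.6150  # hit
  → r_3 = 1.6150

ranges = [2.5261, 1.5426, 1.6150]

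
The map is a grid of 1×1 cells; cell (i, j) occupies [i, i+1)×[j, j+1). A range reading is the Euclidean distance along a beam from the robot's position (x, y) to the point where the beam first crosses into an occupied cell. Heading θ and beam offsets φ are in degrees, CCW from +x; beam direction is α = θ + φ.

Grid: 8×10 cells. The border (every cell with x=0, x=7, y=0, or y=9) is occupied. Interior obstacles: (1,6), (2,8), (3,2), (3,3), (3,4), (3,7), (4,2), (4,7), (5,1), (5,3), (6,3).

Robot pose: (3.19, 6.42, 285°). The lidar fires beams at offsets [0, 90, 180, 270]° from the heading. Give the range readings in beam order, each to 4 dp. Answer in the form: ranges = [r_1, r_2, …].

beam 1: φ=0°, α=285°
  cosα=0.2588 sinα=-0.9659 | (3,6) | tMaxX 3.1296 tMaxY 0.4348 | tΔX 3.8637 tΔY 1.0353
    t=0.4348 [y] (3,5)
    t=1.4701 [y] (3,4) — stop
  → r_1 = 1.4701
beam 2: φ=90°, α=15°
  cosα=0.9659 sinα=0.2588 | (3,6) | tMaxX 0.8386 tMaxY 2.2409 | tΔX 1.0353 tΔY 3.8637
    t=0.8386 [x] (4,6)
    t=1.8738 [x] (5,6)
    t=2.2409 [y] (5,7)
    t=2.9091 [x] (6,7)
    t=3.9444 [x] (7,7) — stop
  → r_2 = 3.9444
beam 3: φ=180°, α=105°
  cosα=-0.2588 sinα=0.9659 | (3,6) | tMaxX 0.7341 tMaxY 0.6005 | tΔX 3.8637 tΔY 1.0353
    t=0.6005 [y] (3,7) — stop
  → r_3 = 0.6005
beam 4: φ=270°, α=195°
  cosα=-0.9659 sinα=-0.2588 | (3,6) | tMaxX 0.1967 tMaxY 1.6228 | tΔX 1.0353 tΔY 3.8637
    t=0.1967 [x] (2,6)
    t=1.2320 [x] (1,6) — stop
  → r_4 = 1.2320

ranges = [1.4701, 3.9444, 0.6005, 1.2320]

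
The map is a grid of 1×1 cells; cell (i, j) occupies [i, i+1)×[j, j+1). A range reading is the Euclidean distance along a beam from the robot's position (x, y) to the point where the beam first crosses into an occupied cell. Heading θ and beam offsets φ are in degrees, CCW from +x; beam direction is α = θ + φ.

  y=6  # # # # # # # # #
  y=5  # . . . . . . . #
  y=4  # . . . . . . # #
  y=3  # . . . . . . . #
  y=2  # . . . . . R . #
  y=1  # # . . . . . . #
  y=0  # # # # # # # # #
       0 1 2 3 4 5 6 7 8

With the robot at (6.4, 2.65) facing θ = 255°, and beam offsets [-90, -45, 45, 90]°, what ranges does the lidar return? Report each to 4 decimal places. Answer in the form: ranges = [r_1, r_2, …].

ranges = [5.5905, 3.3000, 1.9053, 1.6564]

beam 1: φ=-90°, α=165°
  d=(-0.9659,0.2588)  start (6,2)  tX=0.4141 tY=1.3523  stride 1/|dx|=1.0353 1/|dy|=3.8637
    cross x-line → (5,2), t=0.4141
    cross y-line → (5,3), t=1.3523
    cross x-line → (4,3), t=1.4494
    cross x-line → (3,3), t=2.4847
    cross x-line → (2,3), t=3.5199
    cross x-line → (1,3), t=4.5552
    cross y-line → (1,4), t=5.2160
    cross x-line → (0,4), t=5.5905 (wall)
  → r_1 = 5.5905
beam 2: φ=-45°, α=210°
  d=(-0.8660,-0.5000)  start (6,2)  tX=0.4619 tY=1.3000  stride 1/|dx|=1.1547 1/|dy|=2.0000
    cross x-line → (5,2), t=0.4619
    cross y-line → (5,1), t=1.3000
    cross x-line → (4,1), t=1.6166
    cross x-line → (3,1), t=2.7713
    cross y-line → (3,0), t=3.3000 (wall)
  → r_2 = 3.3000
beam 3: φ=45°, α=300°
  d=(0.5000,-0.8660)  start (6,2)  tX=1.2000 tY=0.7506  stride 1/|dx|=2.0000 1/|dy|=1.1547
    cross y-line → (6,1), t=0.7506
    cross x-line → (7,1), t=1.2000
    cross y-line → (7,0), t=1.9053 (wall)
  → r_3 = 1.9053
beam 4: φ=90°, α=345°
  d=(0.9659,-0.2588)  start (6,2)  tX=0.6212 tY=2.5114  stride 1/|dx|=1.0353 1/|dy|=3.8637
    cross x-line → (7,2), t=0.6212
    cross x-line → (8,2), t=1.6564 (wall)
  → r_4 = 1.6564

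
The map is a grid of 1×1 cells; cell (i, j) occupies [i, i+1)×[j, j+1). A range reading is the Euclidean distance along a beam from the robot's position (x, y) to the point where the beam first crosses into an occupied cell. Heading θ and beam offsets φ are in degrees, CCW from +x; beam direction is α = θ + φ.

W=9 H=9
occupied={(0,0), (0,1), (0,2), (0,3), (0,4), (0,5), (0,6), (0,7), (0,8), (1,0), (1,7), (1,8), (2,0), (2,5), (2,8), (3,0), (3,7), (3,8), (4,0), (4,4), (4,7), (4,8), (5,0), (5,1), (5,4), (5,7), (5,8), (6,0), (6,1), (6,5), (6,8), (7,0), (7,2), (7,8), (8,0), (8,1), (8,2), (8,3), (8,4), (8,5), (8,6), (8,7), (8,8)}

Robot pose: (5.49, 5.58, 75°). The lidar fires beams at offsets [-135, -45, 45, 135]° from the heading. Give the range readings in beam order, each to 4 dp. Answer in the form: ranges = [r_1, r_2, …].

ranges = [0.6697, 0.5889, 1.6397, 1.1600]

beam 1: φ=-135°, α=300°
  direction (0.5000, -0.8660); cell (5,5); t to first gridline: x 1.0200, y 0.6697 (then +2.0000 / +1.1547)
    (5,4) via y @ 0.6697  # hit
  → r_1 = 0.6697
beam 2: φ=-45°, α=30°
  direction (0.8660, 0.5000); cell (5,5); t to first gridline: x 0.5889, y 0.8400 (then +1.1547 / +2.0000)
    (6,5) via x @ 0.5889  # hit
  → r_2 = 0.5889
beam 3: φ=45°, α=120°
  direction (-0.5000, 0.8660); cell (5,5); t to first gridline: x 0.9800, y 0.4850 (then +2.0000 / +1.1547)
    (5,6) via y @ 0.4850
    (4,6) via x @ 0.9800
    (4,7) via y @ 1.6397  # hit
  → r_3 = 1.6397
beam 4: φ=135°, α=210°
  direction (-0.8660, -0.5000); cell (5,5); t to first gridline: x 0.5658, y 1.1600 (then +1.1547 / +2.0000)
    (4,5) via x @ 0.5658
    (4,4) via y @ 1.1600  # hit
  → r_4 = 1.1600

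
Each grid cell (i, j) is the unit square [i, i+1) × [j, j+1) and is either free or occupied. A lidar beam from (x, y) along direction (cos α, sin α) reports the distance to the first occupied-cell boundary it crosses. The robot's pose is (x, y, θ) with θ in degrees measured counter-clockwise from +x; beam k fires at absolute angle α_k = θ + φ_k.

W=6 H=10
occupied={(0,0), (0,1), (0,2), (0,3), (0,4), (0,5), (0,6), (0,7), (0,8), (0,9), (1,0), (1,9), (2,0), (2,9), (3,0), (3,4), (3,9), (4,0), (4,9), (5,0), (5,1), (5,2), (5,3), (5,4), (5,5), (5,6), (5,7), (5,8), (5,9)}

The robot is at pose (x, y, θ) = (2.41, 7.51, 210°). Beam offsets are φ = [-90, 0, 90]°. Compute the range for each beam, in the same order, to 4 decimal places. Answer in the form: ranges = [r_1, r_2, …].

beam 1: φ=-90°, α=120°
  cosα=-0.5000 sinα=0.8660 | (2,7) | tMaxX 0.8200 tMaxY 0.5658 | tΔX 2.0000 tΔY 1.1547
    t=0.5658 [y] (2,8)
    t=0.8200 [x] (1,8)
    t=1.7205 [y] (1,9) — stop
  → r_1 = 1.7205
beam 2: φ=0°, α=210°
  cosα=-0.8660 sinα=-0.5000 | (2,7) | tMaxX 0.4734 tMaxY 1.0200 | tΔX 1.1547 tΔY 2.0000
    t=0.4734 [x] (1,7)
    t=1.0200 [y] (1,6)
    t=1.6281 [x] (0,6) — stop
  → r_2 = 1.6281
beam 3: φ=90°, α=300°
  cosα=0.5000 sinα=-0.8660 | (2,7) | tMaxX 1.1800 tMaxY 0.5889 | tΔX 2.0000 tΔY 1.1547
    t=0.5889 [y] (2,6)
    t=1.1800 [x] (3,6)
    t=1.7436 [y] (3,5)
    t=2.8983 [y] (3,4) — stop
  → r_3 = 2.8983

ranges = [1.7205, 1.6281, 2.8983]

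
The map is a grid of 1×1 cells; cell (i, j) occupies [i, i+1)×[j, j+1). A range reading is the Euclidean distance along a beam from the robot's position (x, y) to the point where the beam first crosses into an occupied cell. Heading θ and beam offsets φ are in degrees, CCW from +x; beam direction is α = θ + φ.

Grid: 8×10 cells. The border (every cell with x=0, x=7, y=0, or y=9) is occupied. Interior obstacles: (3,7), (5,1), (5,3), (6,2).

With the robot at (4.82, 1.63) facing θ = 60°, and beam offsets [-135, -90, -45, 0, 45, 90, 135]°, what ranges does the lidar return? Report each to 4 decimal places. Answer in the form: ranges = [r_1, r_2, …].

beam 1: φ=-135°, α=285°
  direction (0.2588, -0.9659); cell (4,1); t to first gridline: x 0.6955, y 0.6522 (then +3.8637 / +1.0353)
    (4,0) via y @ 0.6522  # hit
  → r_1 = 0.6522
beam 2: φ=-90°, α=330°
  direction (0.8660, -0.5000); cell (4,1); t to first gridline: x 0.2078, y 1.2600 (then +1.1547 / +2.0000)
    (5,1) via x @ 0.2078  # hit
  → r_2 = 0.2078
beam 3: φ=-45°, α=15°
  direction (0.9659, 0.2588); cell (4,1); t to first gridline: x 0.1863, y 1.4296 (then +1.0353 / +3.8637)
    (5,1) via x @ 0.1863  # hit
  → r_3 = 0.1863
beam 4: φ=0°, α=60°
  direction (0.5000, 0.8660); cell (4,1); t to first gridline: x 0.3600, y 0.4272 (then +2.0000 / +1.1547)
    (5,1) via x @ 0.3600  # hit
  → r_4 = 0.3600
beam 5: φ=45°, α=105°
  direction (-0.2588, 0.9659); cell (4,1); t to first gridline: x 3.1682, y 0.3831 (then +3.8637 / +1.0353)
    (4,2) via y @ 0.3831
    (4,3) via y @ 1.4183
    (4,4) via y @ 2.4536
    (3,4) via x @ 3.1682
    (3,5) via y @ 3.4889
    (3,6) via y @ 4.5242
    (3,7) via y @ 5.5594  # hit
  → r_5 = 5.5594
beam 6: φ=90°, α=150°
  direction (-0.8660, 0.5000); cell (4,1); t to first gridline: x 0.9469, y 0.7400 (then +1.1547 / +2.0000)
    (4,2) via y @ 0.7400
    (3,2) via x @ 0.9469
    (2,2) via x @ 2.1016
    (2,3) via y @ 2.7400
    (1,3) via x @ 3.2563
    (0,3) via x @ 4.4110  # hit
  → r_6 = 4.4110
beam 7: φ=135°, α=195°
  direction (-0.9659, -0.2588); cell (4,1); t to first gridline: x 0.8489, y 2.4341 (then +1.0353 / +3.8637)
    (3,1) via x @ 0.8489
    (2,1) via x @ 1.8842
    (2,0) via y @ 2.4341  # hit
  → r_7 = 2.4341

ranges = [0.6522, 0.2078, 0.1863, 0.3600, 5.5594, 4.4110, 2.4341]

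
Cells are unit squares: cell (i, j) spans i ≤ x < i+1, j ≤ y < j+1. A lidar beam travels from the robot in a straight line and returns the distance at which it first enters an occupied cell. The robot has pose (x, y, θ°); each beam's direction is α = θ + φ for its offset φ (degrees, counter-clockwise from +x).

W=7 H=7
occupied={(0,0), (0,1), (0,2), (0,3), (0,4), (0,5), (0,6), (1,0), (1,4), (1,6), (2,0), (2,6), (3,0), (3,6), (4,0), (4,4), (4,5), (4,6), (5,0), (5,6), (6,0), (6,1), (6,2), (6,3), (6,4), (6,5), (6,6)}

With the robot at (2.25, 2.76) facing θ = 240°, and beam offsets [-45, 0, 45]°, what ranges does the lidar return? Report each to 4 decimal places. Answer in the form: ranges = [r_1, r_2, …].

beam 1: φ=-45°, α=195°
  dir = (cos 195°, sin 195°) = (-0.9659, -0.2588); from cell (2,2)
  next x-line at t=0.2588, next y-line at t=2.9364; Δt_x=1.0353, Δt_y=3.8637
    x: enter (1,2) at t=0.2588
    x: enter (0,2) at t=1.2941 ← occupied
  → r_1 = 1.2941
beam 2: φ=0°, α=240°
  dir = (cos 240°, sin 240°) = (-0.5000, -0.8660); from cell (2,2)
  next x-line at t=0.5000, next y-line at t=0.8776; Δt_x=2.0000, Δt_y=1.1547
    x: enter (1,2) at t=0.5000
    y: enter (1,1) at t=0.8776
    y: enter (1,0) at t=2.0323 ← occupied
  → r_2 = 2.0323
beam 3: φ=45°, α=285°
  dir = (cos 285°, sin 285°) = (0.2588, -0.9659); from cell (2,2)
  next x-line at t=2.8978, next y-line at t=0.7868; Δt_x=3.8637, Δt_y=1.0353
    y: enter (2,1) at t=0.7868
    y: enter (2,0) at t=1.8221 ← occupied
  → r_3 = 1.8221

ranges = [1.2941, 2.0323, 1.8221]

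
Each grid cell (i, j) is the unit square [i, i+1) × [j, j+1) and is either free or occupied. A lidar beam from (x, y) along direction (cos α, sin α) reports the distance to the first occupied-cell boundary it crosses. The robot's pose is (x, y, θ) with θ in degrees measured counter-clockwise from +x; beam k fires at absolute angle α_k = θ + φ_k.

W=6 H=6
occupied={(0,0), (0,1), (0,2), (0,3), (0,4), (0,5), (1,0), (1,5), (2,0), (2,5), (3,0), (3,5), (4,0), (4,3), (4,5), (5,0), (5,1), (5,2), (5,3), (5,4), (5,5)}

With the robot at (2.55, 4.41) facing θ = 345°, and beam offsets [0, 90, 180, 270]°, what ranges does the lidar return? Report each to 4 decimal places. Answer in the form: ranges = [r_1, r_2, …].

ranges = [1.5841, 0.6108, 1.6047, 3.5303]

beam 1: φ=0°, α=345°
  direction (0.9659, -0.2588); cell (2,4); t to first gridline: x 0.4659, y 1.5841 (then +1.0353 / +3.8637)
    (3,4) via x @ 0.4659
    (4,4) via x @ 1.5012
    (4,3) via y @ 1.5841  # hit
  → r_1 = 1.5841
beam 2: φ=90°, α=75°
  direction (0.2588, 0.9659); cell (2,4); t to first gridline: x 1.7387, y 0.6108 (then +3.8637 / +1.0353)
    (2,5) via y @ 0.6108  # hit
  → r_2 = 0.6108
beam 3: φ=180°, α=165°
  direction (-0.9659, 0.2588); cell (2,4); t to first gridline: x 0.5694, y 2.2796 (then +1.0353 / +3.8637)
    (1,4) via x @ 0.5694
    (0,4) via x @ 1.6047  # hit
  → r_3 = 1.6047
beam 4: φ=270°, α=255°
  direction (-0.2588, -0.9659); cell (2,4); t to first gridline: x 2.1250, y 0.4245 (then +3.8637 / +1.0353)
    (2,3) via y @ 0.4245
    (2,2) via y @ 1.4597
    (1,2) via x @ 2.1250
    (1,1) via y @ 2.4950
    (1,0) via y @ 3.5303  # hit
  → r_4 = 3.5303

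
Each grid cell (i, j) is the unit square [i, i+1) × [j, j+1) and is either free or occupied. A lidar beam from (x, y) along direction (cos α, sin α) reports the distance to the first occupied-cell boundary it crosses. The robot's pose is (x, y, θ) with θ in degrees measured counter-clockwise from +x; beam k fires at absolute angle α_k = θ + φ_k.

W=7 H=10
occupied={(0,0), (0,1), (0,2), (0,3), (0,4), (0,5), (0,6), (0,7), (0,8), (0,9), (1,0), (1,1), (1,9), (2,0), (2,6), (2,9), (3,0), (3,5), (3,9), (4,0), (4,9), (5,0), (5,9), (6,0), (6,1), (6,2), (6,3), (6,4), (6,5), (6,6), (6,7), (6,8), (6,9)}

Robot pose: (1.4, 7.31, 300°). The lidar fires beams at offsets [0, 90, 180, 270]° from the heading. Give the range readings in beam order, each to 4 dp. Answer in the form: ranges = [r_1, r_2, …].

ranges = [1.2000, 3.3800, 0.8000, 0.4619]

beam 1: φ=0°, α=300°
  cosα=0.5000 sinα=-0.8660 | (1,7) | tMaxX 1.2000 tMaxY 0.3580 | tΔX 2.0000 tΔY 1.1547
    t=0.3580 [y] (1,6)
    t=1.2000 [x] (2,6) — stop
  → r_1 = 1.2000
beam 2: φ=90°, α=30°
  cosα=0.8660 sinα=0.5000 | (1,7) | tMaxX 0.6928 tMaxY 1.3800 | tΔX 1.1547 tΔY 2.0000
    t=0.6928 [x] (2,7)
    t=1.3800 [y] (2,8)
    t=1.8475 [x] (3,8)
    t=3.0022 [x] (4,8)
    t=3.3800 [y] (4,9) — stop
  → r_2 = 3.3800
beam 3: φ=180°, α=120°
  cosα=-0.5000 sinα=0.8660 | (1,7) | tMaxX 0.8000 tMaxY 0.7967 | tΔX 2.0000 tΔY 1.1547
    t=0.7967 [y] (1,8)
    t=0.8000 [x] (0,8) — stop
  → r_3 = 0.8000
beam 4: φ=270°, α=210°
  cosα=-0.8660 sinα=-0.5000 | (1,7) | tMaxX 0.4619 tMaxY 0.6200 | tΔX 1.1547 tΔY 2.0000
    t=0.4619 [x] (0,7) — stop
  → r_4 = 0.4619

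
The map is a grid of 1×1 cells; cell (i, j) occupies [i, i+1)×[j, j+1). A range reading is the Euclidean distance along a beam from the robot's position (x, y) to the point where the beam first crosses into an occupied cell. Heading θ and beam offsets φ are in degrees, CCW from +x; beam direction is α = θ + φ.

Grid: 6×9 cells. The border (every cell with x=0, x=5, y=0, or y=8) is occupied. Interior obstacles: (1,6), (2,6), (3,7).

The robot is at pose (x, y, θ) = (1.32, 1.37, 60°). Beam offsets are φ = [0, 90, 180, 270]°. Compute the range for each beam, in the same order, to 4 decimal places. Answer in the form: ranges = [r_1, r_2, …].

ranges = [7.3600, 0.3695, 0.4272, 0.7400]

beam 1: φ=0°, α=60°
  direction (0.5000, 0.8660); cell (1,1); t to first gridline: x 1.3600, y 0.7275 (then +2.0000 / +1.1547)
    (1,2) via y @ 0.7275
    (2,2) via x @ 1.3600
    (2,3) via y @ 1.8822
    (2,4) via y @ 3.0369
    (3,4) via x @ 3.3600
    (3,5) via y @ 4.1916
    (3,6) via y @ 5.3463
    (4,6) via x @ 5.3600
    (4,7) via y @ 6.5010
    (5,7) via x @ 7.3600  # hit
  → r_1 = 7.3600
beam 2: φ=90°, α=150°
  direction (-0.8660, 0.5000); cell (1,1); t to first gridline: x 0.3695, y 1.2600 (then +1.1547 / +2.0000)
    (0,1) via x @ 0.3695  # hit
  → r_2 = 0.3695
beam 3: φ=180°, α=240°
  direction (-0.5000, -0.8660); cell (1,1); t to first gridline: x 0.6400, y 0.4272 (then +2.0000 / +1.1547)
    (1,0) via y @ 0.4272  # hit
  → r_3 = 0.4272
beam 4: φ=270°, α=330°
  direction (0.8660, -0.5000); cell (1,1); t to first gridline: x 0.7852, y 0.7400 (then +1.1547 / +2.0000)
    (1,0) via y @ 0.7400  # hit
  → r_4 = 0.7400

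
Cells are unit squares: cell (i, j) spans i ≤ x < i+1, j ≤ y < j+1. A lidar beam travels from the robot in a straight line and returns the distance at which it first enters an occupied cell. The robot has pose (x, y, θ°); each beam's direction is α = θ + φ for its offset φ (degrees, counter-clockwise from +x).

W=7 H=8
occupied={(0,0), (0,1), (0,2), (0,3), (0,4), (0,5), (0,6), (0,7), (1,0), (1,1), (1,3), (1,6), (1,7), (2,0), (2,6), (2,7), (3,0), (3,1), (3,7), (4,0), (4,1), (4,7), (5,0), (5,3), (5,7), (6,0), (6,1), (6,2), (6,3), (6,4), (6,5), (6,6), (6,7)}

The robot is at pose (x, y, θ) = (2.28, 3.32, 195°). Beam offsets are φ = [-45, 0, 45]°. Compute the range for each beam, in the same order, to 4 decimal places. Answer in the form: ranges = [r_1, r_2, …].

beam 1: φ=-45°, α=150°
  d=(-0.8660,0.5000)  start (2,3)  tX=0.3233 tY=1.3600  stride 1/|dx|=1.1547 1/|dy|=2.0000
    cross x-line → (1,3), t=0.3233 (wall)
  → r_1 = 0.3233
beam 2: φ=0°, α=195°
  d=(-0.9659,-0.2588)  start (2,3)  tX=0.2899 tY=1.2364  stride 1/|dx|=1.0353 1/|dy|=3.8637
    cross x-line → (1,3), t=0.2899 (wall)
  → r_2 = 0.2899
beam 3: φ=45°, α=240°
  d=(-0.5000,-0.8660)  start (2,3)  tX=0.5600 tY=0.3695  stride 1/|dx|=2.0000 1/|dy|=1.1547
    cross y-line → (2,2), t=0.3695
    cross x-line → (1,2), t=0.5600
    cross y-line → (1,1), t=1.5242 (wall)
  → r_3 = 1.5242

ranges = [0.3233, 0.2899, 1.5242]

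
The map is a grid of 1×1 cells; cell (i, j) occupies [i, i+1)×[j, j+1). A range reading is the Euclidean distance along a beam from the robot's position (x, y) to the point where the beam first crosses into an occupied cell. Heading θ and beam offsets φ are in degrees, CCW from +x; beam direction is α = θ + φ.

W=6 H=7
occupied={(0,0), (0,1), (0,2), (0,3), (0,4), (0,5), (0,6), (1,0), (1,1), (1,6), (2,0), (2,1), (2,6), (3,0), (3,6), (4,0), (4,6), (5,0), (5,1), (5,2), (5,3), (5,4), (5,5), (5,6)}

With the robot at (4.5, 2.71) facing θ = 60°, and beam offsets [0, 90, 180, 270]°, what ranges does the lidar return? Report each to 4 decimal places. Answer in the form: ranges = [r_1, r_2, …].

ranges = [1.0000, 4.0415, 1.9745, 0.5774]

beam 1: φ=0°, α=60°
  d=(0.5000,0.8660)  start (4,2)  tX=1.0000 tY=0.3349  stride 1/|dx|=2.0000 1/|dy|=1.1547
    cross y-line → (4,3), t=0.3349
    cross x-line → (5,3), t=1.0000 (wall)
  → r_1 = 1.0000
beam 2: φ=90°, α=150°
  d=(-0.8660,0.5000)  start (4,2)  tX=0.5774 tY=0.5800  stride 1/|dx|=1.1547 1/|dy|=2.0000
    cross x-line → (3,2), t=0.5774
    cross y-line → (3,3), t=0.5800
    cross x-line → (2,3), t=1.7321
    cross y-line → (2,4), t=2.5800
    cross x-line → (1,4), t=2.8868
    cross x-line → (0,4), t=4.0415 (wall)
  → r_2 = 4.0415
beam 3: φ=180°, α=240°
  d=(-0.5000,-0.8660)  start (4,2)  tX=1.0000 tY=0.8198  stride 1/|dx|=2.0000 1/|dy|=1.1547
    cross y-line → (4,1), t=0.8198
    cross x-line → (3,1), t=1.0000
    cross y-line → (3,0), t=1.9745 (wall)
  → r_3 = 1.9745
beam 4: φ=270°, α=330°
  d=(0.8660,-0.5000)  start (4,2)  tX=0.5774 tY=1.4200  stride 1/|dx|=1.1547 1/|dy|=2.0000
    cross x-line → (5,2), t=0.5774 (wall)
  → r_4 = 0.5774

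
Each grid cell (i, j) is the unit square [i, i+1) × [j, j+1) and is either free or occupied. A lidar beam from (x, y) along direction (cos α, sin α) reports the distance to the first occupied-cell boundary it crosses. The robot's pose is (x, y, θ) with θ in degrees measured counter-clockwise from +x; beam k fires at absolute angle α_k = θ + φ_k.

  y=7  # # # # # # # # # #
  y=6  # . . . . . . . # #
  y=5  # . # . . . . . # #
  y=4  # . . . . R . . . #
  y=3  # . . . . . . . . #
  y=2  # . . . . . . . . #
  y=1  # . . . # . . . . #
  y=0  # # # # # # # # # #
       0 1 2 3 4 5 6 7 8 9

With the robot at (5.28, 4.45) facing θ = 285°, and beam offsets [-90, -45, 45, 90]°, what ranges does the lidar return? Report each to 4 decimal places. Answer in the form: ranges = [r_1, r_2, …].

beam 1: φ=-90°, α=195°
  dir = (cos 195°, sin 195°) = (-0.9659, -0.2588); from cell (5,4)
  next x-line at t=0.2899, next y-line at t=1.7387; Δt_x=1.0353, Δt_y=3.8637
    x: enter (4,4) at t=0.2899
    x: enter (3,4) at t=1.3252
    y: enter (3,3) at t=1.7387
    x: enter (2,3) at t=2.3604
    x: enter (1,3) at t=3.3957
    x: enter (0,3) at t=4.4310 ← occupied
  → r_1 = 4.4310
beam 2: φ=-45°, α=240°
  dir = (cos 240°, sin 240°) = (-0.5000, -0.8660); from cell (5,4)
  next x-line at t=0.5600, next y-line at t=0.5196; Δt_x=2.0000, Δt_y=1.1547
    y: enter (5,3) at t=0.5196
    x: enter (4,3) at t=0.5600
    y: enter (4,2) at t=1.6743
    x: enter (3,2) at t=2.5600
    y: enter (3,1) at t=2.8290
    y: enter (3,0) at t=3.9837 ← occupied
  → r_2 = 3.9837
beam 3: φ=45°, α=330°
  dir = (cos 330°, sin 330°) = (0.8660, -0.5000); from cell (5,4)
  next x-line at t=0.8314, next y-line at t=0.9000; Δt_x=1.1547, Δt_y=2.0000
    x: enter (6,4) at t=0.8314
    y: enter (6,3) at t=0.9000
    x: enter (7,3) at t=1.9861
    y: enter (7,2) at t=2.9000
    x: enter (8,2) at t=3.1408
    x: enter (9,2) at t=4.2955 ← occupied
  → r_3 = 4.2955
beam 4: φ=90°, α=15°
  dir = (cos 15°, sin 15°) = (0.9659, 0.2588); from cell (5,4)
  next x-line at t=0.7454, next y-line at t=2.1250; Δt_x=1.0353, Δt_y=3.8637
    x: enter (6,4) at t=0.7454
    x: enter (7,4) at t=1.7807
    y: enter (7,5) at t=2.1250
    x: enter (8,5) at t=2.8160 ← occupied
  → r_4 = 2.8160

ranges = [4.4310, 3.9837, 4.2955, 2.8160]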